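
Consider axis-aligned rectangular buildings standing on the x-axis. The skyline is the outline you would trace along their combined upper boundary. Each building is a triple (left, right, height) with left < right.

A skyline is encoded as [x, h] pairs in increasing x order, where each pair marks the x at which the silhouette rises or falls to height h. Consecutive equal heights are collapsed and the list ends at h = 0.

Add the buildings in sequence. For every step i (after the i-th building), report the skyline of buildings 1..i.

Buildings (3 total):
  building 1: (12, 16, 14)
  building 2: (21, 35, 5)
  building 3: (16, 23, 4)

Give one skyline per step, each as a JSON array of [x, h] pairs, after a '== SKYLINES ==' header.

== SKYLINES ==
[[12,14],[16,0]]
[[12,14],[16,0],[21,5],[35,0]]
[[12,14],[16,4],[21,5],[35,0]]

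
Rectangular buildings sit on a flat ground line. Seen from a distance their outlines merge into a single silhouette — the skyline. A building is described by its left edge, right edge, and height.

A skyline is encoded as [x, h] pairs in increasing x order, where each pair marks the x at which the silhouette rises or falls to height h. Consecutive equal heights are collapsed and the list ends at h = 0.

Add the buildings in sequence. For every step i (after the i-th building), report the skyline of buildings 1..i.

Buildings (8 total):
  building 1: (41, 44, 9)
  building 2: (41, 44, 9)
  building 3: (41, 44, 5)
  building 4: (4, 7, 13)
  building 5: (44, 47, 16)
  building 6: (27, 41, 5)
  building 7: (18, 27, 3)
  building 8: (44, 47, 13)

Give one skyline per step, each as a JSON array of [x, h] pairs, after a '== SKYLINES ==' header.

== SKYLINES ==
[[41,9],[44,0]]
[[41,9],[44,0]]
[[41,9],[44,0]]
[[4,13],[7,0],[41,9],[44,0]]
[[4,13],[7,0],[41,9],[44,16],[47,0]]
[[4,13],[7,0],[27,5],[41,9],[44,16],[47,0]]
[[4,13],[7,0],[18,3],[27,5],[41,9],[44,16],[47,0]]
[[4,13],[7,0],[18,3],[27,5],[41,9],[44,16],[47,0]]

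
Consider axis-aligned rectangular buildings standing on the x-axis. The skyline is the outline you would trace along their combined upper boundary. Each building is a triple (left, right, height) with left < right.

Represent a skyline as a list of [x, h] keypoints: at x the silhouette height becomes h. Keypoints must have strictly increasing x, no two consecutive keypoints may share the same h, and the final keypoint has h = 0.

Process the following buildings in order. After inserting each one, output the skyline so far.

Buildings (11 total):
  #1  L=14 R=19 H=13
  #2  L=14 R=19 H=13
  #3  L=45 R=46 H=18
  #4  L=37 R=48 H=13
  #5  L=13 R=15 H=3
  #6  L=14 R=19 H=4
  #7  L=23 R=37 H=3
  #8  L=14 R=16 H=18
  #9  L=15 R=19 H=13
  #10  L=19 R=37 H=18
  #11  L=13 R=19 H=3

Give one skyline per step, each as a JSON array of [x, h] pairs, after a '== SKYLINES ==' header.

== SKYLINES ==
[[14,13],[19,0]]
[[14,13],[19,0]]
[[14,13],[19,0],[45,18],[46,0]]
[[14,13],[19,0],[37,13],[45,18],[46,13],[48,0]]
[[13,3],[14,13],[19,0],[37,13],[45,18],[46,13],[48,0]]
[[13,3],[14,13],[19,0],[37,13],[45,18],[46,13],[48,0]]
[[13,3],[14,13],[19,0],[23,3],[37,13],[45,18],[46,13],[48,0]]
[[13,3],[14,18],[16,13],[19,0],[23,3],[37,13],[45,18],[46,13],[48,0]]
[[13,3],[14,18],[16,13],[19,0],[23,3],[37,13],[45,18],[46,13],[48,0]]
[[13,3],[14,18],[16,13],[19,18],[37,13],[45,18],[46,13],[48,0]]
[[13,3],[14,18],[16,13],[19,18],[37,13],[45,18],[46,13],[48,0]]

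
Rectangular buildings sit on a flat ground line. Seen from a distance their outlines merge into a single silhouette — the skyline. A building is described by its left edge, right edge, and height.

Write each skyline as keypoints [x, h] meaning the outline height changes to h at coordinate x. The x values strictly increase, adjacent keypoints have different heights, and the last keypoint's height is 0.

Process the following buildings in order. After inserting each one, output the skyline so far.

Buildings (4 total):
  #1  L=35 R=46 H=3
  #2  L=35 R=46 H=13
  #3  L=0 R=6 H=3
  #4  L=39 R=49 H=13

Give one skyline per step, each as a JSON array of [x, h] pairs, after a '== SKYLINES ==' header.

== SKYLINES ==
[[35,3],[46,0]]
[[35,13],[46,0]]
[[0,3],[6,0],[35,13],[46,0]]
[[0,3],[6,0],[35,13],[49,0]]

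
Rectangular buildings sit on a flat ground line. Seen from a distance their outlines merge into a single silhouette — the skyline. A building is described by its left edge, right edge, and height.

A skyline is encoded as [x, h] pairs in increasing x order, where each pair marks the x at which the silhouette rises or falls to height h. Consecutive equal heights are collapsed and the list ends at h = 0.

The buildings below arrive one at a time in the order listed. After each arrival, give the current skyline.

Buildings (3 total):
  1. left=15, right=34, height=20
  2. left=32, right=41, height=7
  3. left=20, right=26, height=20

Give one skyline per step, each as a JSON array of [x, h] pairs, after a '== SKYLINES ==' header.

== SKYLINES ==
[[15,20],[34,0]]
[[15,20],[34,7],[41,0]]
[[15,20],[34,7],[41,0]]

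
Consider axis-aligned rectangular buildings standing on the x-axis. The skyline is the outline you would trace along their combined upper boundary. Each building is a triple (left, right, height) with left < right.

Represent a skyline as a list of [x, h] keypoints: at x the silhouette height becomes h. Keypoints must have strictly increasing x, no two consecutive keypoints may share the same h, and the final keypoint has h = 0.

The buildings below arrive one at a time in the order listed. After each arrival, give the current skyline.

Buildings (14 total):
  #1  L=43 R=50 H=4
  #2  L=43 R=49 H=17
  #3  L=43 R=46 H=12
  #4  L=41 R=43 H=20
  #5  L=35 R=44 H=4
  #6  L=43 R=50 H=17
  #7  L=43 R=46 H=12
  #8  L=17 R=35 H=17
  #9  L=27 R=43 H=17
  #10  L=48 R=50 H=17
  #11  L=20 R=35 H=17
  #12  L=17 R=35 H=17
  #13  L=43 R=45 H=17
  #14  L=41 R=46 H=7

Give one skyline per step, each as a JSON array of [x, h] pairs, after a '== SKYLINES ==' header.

== SKYLINES ==
[[43,4],[50,0]]
[[43,17],[49,4],[50,0]]
[[43,17],[49,4],[50,0]]
[[41,20],[43,17],[49,4],[50,0]]
[[35,4],[41,20],[43,17],[49,4],[50,0]]
[[35,4],[41,20],[43,17],[50,0]]
[[35,4],[41,20],[43,17],[50,0]]
[[17,17],[35,4],[41,20],[43,17],[50,0]]
[[17,17],[41,20],[43,17],[50,0]]
[[17,17],[41,20],[43,17],[50,0]]
[[17,17],[41,20],[43,17],[50,0]]
[[17,17],[41,20],[43,17],[50,0]]
[[17,17],[41,20],[43,17],[50,0]]
[[17,17],[41,20],[43,17],[50,0]]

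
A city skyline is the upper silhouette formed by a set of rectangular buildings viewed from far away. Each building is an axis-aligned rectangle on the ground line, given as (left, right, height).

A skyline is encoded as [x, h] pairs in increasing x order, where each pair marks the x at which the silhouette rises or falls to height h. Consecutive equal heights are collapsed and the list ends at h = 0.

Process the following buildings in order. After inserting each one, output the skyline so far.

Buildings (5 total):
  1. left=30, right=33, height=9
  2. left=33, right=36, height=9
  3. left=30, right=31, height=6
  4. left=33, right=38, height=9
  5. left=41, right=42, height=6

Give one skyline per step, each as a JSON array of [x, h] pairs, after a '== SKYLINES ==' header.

== SKYLINES ==
[[30,9],[33,0]]
[[30,9],[36,0]]
[[30,9],[36,0]]
[[30,9],[38,0]]
[[30,9],[38,0],[41,6],[42,0]]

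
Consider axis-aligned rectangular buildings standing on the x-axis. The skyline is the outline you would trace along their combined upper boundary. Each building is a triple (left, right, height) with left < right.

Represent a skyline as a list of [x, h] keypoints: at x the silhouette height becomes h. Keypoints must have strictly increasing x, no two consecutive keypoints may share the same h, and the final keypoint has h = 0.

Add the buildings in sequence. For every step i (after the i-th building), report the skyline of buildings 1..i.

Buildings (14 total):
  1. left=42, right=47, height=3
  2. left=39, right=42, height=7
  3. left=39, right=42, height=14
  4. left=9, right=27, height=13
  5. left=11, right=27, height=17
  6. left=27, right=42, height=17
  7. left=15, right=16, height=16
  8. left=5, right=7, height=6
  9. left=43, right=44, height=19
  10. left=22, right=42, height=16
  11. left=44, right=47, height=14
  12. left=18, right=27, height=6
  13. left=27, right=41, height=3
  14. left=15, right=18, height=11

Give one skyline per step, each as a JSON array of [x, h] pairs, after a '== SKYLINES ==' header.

== SKYLINES ==
[[42,3],[47,0]]
[[39,7],[42,3],[47,0]]
[[39,14],[42,3],[47,0]]
[[9,13],[27,0],[39,14],[42,3],[47,0]]
[[9,13],[11,17],[27,0],[39,14],[42,3],[47,0]]
[[9,13],[11,17],[42,3],[47,0]]
[[9,13],[11,17],[42,3],[47,0]]
[[5,6],[7,0],[9,13],[11,17],[42,3],[47,0]]
[[5,6],[7,0],[9,13],[11,17],[42,3],[43,19],[44,3],[47,0]]
[[5,6],[7,0],[9,13],[11,17],[42,3],[43,19],[44,3],[47,0]]
[[5,6],[7,0],[9,13],[11,17],[42,3],[43,19],[44,14],[47,0]]
[[5,6],[7,0],[9,13],[11,17],[42,3],[43,19],[44,14],[47,0]]
[[5,6],[7,0],[9,13],[11,17],[42,3],[43,19],[44,14],[47,0]]
[[5,6],[7,0],[9,13],[11,17],[42,3],[43,19],[44,14],[47,0]]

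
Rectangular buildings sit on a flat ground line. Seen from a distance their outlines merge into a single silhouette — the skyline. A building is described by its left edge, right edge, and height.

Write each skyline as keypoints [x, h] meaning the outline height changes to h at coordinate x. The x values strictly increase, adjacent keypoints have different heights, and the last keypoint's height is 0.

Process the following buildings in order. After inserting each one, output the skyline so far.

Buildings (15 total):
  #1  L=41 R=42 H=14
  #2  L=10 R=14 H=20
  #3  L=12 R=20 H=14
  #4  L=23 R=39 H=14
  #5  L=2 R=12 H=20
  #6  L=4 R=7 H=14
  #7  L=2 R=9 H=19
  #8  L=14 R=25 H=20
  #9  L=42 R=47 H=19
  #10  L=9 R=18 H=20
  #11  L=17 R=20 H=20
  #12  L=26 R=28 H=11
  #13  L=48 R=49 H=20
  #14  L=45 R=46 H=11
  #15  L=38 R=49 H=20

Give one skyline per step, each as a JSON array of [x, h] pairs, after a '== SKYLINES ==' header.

== SKYLINES ==
[[41,14],[42,0]]
[[10,20],[14,0],[41,14],[42,0]]
[[10,20],[14,14],[20,0],[41,14],[42,0]]
[[10,20],[14,14],[20,0],[23,14],[39,0],[41,14],[42,0]]
[[2,20],[14,14],[20,0],[23,14],[39,0],[41,14],[42,0]]
[[2,20],[14,14],[20,0],[23,14],[39,0],[41,14],[42,0]]
[[2,20],[14,14],[20,0],[23,14],[39,0],[41,14],[42,0]]
[[2,20],[25,14],[39,0],[41,14],[42,0]]
[[2,20],[25,14],[39,0],[41,14],[42,19],[47,0]]
[[2,20],[25,14],[39,0],[41,14],[42,19],[47,0]]
[[2,20],[25,14],[39,0],[41,14],[42,19],[47,0]]
[[2,20],[25,14],[39,0],[41,14],[42,19],[47,0]]
[[2,20],[25,14],[39,0],[41,14],[42,19],[47,0],[48,20],[49,0]]
[[2,20],[25,14],[39,0],[41,14],[42,19],[47,0],[48,20],[49,0]]
[[2,20],[25,14],[38,20],[49,0]]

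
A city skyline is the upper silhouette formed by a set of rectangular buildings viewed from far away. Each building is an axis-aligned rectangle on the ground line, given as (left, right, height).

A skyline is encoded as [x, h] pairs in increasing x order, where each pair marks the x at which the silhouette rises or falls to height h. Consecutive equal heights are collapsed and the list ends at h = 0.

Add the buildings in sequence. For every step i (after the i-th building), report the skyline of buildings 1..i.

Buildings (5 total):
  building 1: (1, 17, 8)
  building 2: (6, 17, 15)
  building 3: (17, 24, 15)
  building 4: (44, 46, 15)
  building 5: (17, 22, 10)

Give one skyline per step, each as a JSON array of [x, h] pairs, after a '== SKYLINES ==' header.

== SKYLINES ==
[[1,8],[17,0]]
[[1,8],[6,15],[17,0]]
[[1,8],[6,15],[24,0]]
[[1,8],[6,15],[24,0],[44,15],[46,0]]
[[1,8],[6,15],[24,0],[44,15],[46,0]]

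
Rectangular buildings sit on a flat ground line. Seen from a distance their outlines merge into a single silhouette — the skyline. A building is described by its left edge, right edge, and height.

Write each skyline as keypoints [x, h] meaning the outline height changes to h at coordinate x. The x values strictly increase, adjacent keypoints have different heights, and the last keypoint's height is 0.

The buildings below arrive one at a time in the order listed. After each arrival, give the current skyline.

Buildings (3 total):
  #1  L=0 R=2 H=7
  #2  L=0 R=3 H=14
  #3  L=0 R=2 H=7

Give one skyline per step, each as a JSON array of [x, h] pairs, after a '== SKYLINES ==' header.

== SKYLINES ==
[[0,7],[2,0]]
[[0,14],[3,0]]
[[0,14],[3,0]]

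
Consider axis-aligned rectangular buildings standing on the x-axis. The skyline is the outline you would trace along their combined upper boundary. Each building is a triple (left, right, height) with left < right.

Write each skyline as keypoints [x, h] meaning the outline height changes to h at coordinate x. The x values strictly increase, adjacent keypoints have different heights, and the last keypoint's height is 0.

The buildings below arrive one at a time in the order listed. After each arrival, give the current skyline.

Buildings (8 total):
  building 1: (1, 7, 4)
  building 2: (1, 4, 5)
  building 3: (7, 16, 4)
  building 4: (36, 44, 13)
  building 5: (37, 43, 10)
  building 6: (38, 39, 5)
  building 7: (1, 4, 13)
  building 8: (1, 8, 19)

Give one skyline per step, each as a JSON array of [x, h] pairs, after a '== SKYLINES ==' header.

== SKYLINES ==
[[1,4],[7,0]]
[[1,5],[4,4],[7,0]]
[[1,5],[4,4],[16,0]]
[[1,5],[4,4],[16,0],[36,13],[44,0]]
[[1,5],[4,4],[16,0],[36,13],[44,0]]
[[1,5],[4,4],[16,0],[36,13],[44,0]]
[[1,13],[4,4],[16,0],[36,13],[44,0]]
[[1,19],[8,4],[16,0],[36,13],[44,0]]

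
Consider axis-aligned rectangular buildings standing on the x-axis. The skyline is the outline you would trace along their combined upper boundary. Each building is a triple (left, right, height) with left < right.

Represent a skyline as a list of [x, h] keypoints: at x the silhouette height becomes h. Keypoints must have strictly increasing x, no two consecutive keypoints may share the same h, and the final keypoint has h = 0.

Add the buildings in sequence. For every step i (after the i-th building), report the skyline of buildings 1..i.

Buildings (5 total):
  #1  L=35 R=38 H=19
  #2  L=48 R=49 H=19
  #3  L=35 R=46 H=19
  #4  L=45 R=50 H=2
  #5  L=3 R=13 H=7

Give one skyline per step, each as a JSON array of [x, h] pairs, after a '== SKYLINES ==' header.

== SKYLINES ==
[[35,19],[38,0]]
[[35,19],[38,0],[48,19],[49,0]]
[[35,19],[46,0],[48,19],[49,0]]
[[35,19],[46,2],[48,19],[49,2],[50,0]]
[[3,7],[13,0],[35,19],[46,2],[48,19],[49,2],[50,0]]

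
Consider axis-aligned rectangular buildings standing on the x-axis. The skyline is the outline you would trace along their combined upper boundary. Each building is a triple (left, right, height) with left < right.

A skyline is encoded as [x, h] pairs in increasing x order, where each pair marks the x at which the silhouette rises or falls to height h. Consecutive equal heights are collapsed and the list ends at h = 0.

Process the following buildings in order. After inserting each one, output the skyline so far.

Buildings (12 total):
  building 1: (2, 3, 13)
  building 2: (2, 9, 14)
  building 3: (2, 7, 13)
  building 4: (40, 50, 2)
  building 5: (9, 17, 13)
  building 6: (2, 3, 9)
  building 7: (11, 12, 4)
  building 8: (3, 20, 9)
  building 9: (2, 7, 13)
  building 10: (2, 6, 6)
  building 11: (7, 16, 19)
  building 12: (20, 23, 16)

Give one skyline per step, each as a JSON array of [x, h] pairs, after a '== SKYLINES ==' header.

== SKYLINES ==
[[2,13],[3,0]]
[[2,14],[9,0]]
[[2,14],[9,0]]
[[2,14],[9,0],[40,2],[50,0]]
[[2,14],[9,13],[17,0],[40,2],[50,0]]
[[2,14],[9,13],[17,0],[40,2],[50,0]]
[[2,14],[9,13],[17,0],[40,2],[50,0]]
[[2,14],[9,13],[17,9],[20,0],[40,2],[50,0]]
[[2,14],[9,13],[17,9],[20,0],[40,2],[50,0]]
[[2,14],[9,13],[17,9],[20,0],[40,2],[50,0]]
[[2,14],[7,19],[16,13],[17,9],[20,0],[40,2],[50,0]]
[[2,14],[7,19],[16,13],[17,9],[20,16],[23,0],[40,2],[50,0]]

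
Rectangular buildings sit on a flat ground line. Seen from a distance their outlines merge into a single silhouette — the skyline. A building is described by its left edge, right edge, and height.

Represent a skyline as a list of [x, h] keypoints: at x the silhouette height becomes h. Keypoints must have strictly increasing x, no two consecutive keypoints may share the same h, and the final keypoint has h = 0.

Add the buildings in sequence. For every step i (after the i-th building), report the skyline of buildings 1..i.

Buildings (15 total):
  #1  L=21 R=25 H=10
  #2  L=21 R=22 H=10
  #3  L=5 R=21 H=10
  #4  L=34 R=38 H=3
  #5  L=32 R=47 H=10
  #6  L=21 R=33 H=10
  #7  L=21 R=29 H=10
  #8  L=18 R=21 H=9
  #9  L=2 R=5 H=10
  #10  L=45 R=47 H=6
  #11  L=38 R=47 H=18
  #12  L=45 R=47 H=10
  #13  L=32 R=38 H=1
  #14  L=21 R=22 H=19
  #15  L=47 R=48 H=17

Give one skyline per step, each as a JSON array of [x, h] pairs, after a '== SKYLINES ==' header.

== SKYLINES ==
[[21,10],[25,0]]
[[21,10],[25,0]]
[[5,10],[25,0]]
[[5,10],[25,0],[34,3],[38,0]]
[[5,10],[25,0],[32,10],[47,0]]
[[5,10],[47,0]]
[[5,10],[47,0]]
[[5,10],[47,0]]
[[2,10],[47,0]]
[[2,10],[47,0]]
[[2,10],[38,18],[47,0]]
[[2,10],[38,18],[47,0]]
[[2,10],[38,18],[47,0]]
[[2,10],[21,19],[22,10],[38,18],[47,0]]
[[2,10],[21,19],[22,10],[38,18],[47,17],[48,0]]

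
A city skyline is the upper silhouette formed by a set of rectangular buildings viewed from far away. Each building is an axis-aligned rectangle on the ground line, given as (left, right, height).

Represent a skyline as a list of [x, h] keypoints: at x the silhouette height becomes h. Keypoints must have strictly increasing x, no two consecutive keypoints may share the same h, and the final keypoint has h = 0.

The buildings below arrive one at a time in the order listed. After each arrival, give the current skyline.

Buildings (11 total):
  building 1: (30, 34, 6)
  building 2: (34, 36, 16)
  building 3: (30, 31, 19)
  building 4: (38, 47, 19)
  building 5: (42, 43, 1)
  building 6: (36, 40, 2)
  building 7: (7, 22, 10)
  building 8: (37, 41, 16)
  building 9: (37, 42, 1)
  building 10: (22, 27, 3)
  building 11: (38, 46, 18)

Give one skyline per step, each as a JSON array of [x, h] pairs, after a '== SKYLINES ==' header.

== SKYLINES ==
[[30,6],[34,0]]
[[30,6],[34,16],[36,0]]
[[30,19],[31,6],[34,16],[36,0]]
[[30,19],[31,6],[34,16],[36,0],[38,19],[47,0]]
[[30,19],[31,6],[34,16],[36,0],[38,19],[47,0]]
[[30,19],[31,6],[34,16],[36,2],[38,19],[47,0]]
[[7,10],[22,0],[30,19],[31,6],[34,16],[36,2],[38,19],[47,0]]
[[7,10],[22,0],[30,19],[31,6],[34,16],[36,2],[37,16],[38,19],[47,0]]
[[7,10],[22,0],[30,19],[31,6],[34,16],[36,2],[37,16],[38,19],[47,0]]
[[7,10],[22,3],[27,0],[30,19],[31,6],[34,16],[36,2],[37,16],[38,19],[47,0]]
[[7,10],[22,3],[27,0],[30,19],[31,6],[34,16],[36,2],[37,16],[38,19],[47,0]]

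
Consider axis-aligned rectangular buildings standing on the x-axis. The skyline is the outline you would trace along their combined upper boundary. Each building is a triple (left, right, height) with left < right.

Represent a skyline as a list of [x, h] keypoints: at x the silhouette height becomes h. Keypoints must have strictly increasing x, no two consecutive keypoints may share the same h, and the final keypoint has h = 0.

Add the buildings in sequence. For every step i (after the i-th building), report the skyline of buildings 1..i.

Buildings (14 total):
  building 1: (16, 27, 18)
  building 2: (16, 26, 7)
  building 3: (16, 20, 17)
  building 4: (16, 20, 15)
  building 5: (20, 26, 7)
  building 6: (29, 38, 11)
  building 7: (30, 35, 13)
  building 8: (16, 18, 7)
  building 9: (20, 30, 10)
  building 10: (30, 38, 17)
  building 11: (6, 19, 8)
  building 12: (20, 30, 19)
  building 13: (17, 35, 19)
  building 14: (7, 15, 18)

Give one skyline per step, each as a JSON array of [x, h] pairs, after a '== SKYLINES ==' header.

== SKYLINES ==
[[16,18],[27,0]]
[[16,18],[27,0]]
[[16,18],[27,0]]
[[16,18],[27,0]]
[[16,18],[27,0]]
[[16,18],[27,0],[29,11],[38,0]]
[[16,18],[27,0],[29,11],[30,13],[35,11],[38,0]]
[[16,18],[27,0],[29,11],[30,13],[35,11],[38,0]]
[[16,18],[27,10],[29,11],[30,13],[35,11],[38,0]]
[[16,18],[27,10],[29,11],[30,17],[38,0]]
[[6,8],[16,18],[27,10],[29,11],[30,17],[38,0]]
[[6,8],[16,18],[20,19],[30,17],[38,0]]
[[6,8],[16,18],[17,19],[35,17],[38,0]]
[[6,8],[7,18],[15,8],[16,18],[17,19],[35,17],[38,0]]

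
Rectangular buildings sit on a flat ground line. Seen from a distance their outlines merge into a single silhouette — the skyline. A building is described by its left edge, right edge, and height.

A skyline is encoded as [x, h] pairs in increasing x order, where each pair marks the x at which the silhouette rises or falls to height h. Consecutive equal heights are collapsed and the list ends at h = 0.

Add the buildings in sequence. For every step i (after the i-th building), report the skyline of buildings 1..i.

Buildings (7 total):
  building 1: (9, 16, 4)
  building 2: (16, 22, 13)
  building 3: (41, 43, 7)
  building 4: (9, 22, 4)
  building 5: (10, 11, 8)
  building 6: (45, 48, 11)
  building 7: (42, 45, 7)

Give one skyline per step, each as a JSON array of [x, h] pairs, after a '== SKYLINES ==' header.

== SKYLINES ==
[[9,4],[16,0]]
[[9,4],[16,13],[22,0]]
[[9,4],[16,13],[22,0],[41,7],[43,0]]
[[9,4],[16,13],[22,0],[41,7],[43,0]]
[[9,4],[10,8],[11,4],[16,13],[22,0],[41,7],[43,0]]
[[9,4],[10,8],[11,4],[16,13],[22,0],[41,7],[43,0],[45,11],[48,0]]
[[9,4],[10,8],[11,4],[16,13],[22,0],[41,7],[45,11],[48,0]]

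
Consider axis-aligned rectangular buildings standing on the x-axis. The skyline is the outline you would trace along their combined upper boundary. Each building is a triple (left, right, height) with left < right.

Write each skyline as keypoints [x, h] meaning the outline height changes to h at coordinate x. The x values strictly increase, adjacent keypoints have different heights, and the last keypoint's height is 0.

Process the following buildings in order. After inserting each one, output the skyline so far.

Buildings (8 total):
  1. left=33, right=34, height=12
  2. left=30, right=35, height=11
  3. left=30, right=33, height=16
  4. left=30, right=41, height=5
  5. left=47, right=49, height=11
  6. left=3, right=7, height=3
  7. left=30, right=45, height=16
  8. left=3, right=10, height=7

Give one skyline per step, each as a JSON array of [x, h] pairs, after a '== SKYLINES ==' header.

== SKYLINES ==
[[33,12],[34,0]]
[[30,11],[33,12],[34,11],[35,0]]
[[30,16],[33,12],[34,11],[35,0]]
[[30,16],[33,12],[34,11],[35,5],[41,0]]
[[30,16],[33,12],[34,11],[35,5],[41,0],[47,11],[49,0]]
[[3,3],[7,0],[30,16],[33,12],[34,11],[35,5],[41,0],[47,11],[49,0]]
[[3,3],[7,0],[30,16],[45,0],[47,11],[49,0]]
[[3,7],[10,0],[30,16],[45,0],[47,11],[49,0]]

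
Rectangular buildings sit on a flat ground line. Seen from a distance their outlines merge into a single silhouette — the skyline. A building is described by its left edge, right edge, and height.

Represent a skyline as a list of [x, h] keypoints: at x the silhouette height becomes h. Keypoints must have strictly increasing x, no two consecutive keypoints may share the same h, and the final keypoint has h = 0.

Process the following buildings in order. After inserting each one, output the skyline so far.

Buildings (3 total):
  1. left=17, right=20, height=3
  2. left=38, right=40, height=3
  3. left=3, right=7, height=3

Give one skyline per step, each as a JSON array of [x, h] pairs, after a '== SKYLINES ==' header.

== SKYLINES ==
[[17,3],[20,0]]
[[17,3],[20,0],[38,3],[40,0]]
[[3,3],[7,0],[17,3],[20,0],[38,3],[40,0]]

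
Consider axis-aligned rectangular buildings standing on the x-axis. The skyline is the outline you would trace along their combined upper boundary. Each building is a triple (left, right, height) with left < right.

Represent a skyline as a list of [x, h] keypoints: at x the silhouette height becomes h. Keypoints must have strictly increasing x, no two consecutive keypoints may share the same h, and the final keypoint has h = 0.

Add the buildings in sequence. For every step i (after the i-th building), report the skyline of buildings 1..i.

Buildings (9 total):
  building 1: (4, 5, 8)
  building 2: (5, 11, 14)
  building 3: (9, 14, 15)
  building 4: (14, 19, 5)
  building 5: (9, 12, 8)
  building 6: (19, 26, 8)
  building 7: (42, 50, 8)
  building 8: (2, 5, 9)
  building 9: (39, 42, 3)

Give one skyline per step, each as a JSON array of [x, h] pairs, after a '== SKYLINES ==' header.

== SKYLINES ==
[[4,8],[5,0]]
[[4,8],[5,14],[11,0]]
[[4,8],[5,14],[9,15],[14,0]]
[[4,8],[5,14],[9,15],[14,5],[19,0]]
[[4,8],[5,14],[9,15],[14,5],[19,0]]
[[4,8],[5,14],[9,15],[14,5],[19,8],[26,0]]
[[4,8],[5,14],[9,15],[14,5],[19,8],[26,0],[42,8],[50,0]]
[[2,9],[5,14],[9,15],[14,5],[19,8],[26,0],[42,8],[50,0]]
[[2,9],[5,14],[9,15],[14,5],[19,8],[26,0],[39,3],[42,8],[50,0]]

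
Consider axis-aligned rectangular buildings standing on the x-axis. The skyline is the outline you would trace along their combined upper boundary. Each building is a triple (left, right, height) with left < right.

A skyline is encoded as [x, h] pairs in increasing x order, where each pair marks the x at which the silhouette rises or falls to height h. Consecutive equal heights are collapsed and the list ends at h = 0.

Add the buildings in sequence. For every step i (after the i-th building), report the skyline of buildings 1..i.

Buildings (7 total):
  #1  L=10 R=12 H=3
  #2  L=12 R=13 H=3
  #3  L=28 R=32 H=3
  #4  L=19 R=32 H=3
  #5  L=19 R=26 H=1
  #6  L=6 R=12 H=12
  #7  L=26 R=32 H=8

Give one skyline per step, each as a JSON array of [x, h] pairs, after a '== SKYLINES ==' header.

== SKYLINES ==
[[10,3],[12,0]]
[[10,3],[13,0]]
[[10,3],[13,0],[28,3],[32,0]]
[[10,3],[13,0],[19,3],[32,0]]
[[10,3],[13,0],[19,3],[32,0]]
[[6,12],[12,3],[13,0],[19,3],[32,0]]
[[6,12],[12,3],[13,0],[19,3],[26,8],[32,0]]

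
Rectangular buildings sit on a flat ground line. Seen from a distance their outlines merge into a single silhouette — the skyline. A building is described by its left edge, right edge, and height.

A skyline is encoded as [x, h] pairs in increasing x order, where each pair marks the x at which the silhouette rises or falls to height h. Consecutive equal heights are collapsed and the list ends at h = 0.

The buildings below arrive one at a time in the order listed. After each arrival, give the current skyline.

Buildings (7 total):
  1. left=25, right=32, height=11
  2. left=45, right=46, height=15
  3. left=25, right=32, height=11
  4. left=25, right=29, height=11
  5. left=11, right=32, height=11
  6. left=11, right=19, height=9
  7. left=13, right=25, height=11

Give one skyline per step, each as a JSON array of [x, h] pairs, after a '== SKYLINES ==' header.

== SKYLINES ==
[[25,11],[32,0]]
[[25,11],[32,0],[45,15],[46,0]]
[[25,11],[32,0],[45,15],[46,0]]
[[25,11],[32,0],[45,15],[46,0]]
[[11,11],[32,0],[45,15],[46,0]]
[[11,11],[32,0],[45,15],[46,0]]
[[11,11],[32,0],[45,15],[46,0]]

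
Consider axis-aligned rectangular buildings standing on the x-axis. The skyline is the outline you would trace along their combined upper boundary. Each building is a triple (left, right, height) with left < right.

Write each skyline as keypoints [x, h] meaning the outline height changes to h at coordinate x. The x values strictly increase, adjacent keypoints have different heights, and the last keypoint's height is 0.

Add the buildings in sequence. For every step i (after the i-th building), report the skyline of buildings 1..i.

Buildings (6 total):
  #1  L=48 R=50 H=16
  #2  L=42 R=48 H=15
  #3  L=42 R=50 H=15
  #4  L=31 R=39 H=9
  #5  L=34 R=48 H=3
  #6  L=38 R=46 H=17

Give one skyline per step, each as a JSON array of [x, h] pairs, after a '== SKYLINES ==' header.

== SKYLINES ==
[[48,16],[50,0]]
[[42,15],[48,16],[50,0]]
[[42,15],[48,16],[50,0]]
[[31,9],[39,0],[42,15],[48,16],[50,0]]
[[31,9],[39,3],[42,15],[48,16],[50,0]]
[[31,9],[38,17],[46,15],[48,16],[50,0]]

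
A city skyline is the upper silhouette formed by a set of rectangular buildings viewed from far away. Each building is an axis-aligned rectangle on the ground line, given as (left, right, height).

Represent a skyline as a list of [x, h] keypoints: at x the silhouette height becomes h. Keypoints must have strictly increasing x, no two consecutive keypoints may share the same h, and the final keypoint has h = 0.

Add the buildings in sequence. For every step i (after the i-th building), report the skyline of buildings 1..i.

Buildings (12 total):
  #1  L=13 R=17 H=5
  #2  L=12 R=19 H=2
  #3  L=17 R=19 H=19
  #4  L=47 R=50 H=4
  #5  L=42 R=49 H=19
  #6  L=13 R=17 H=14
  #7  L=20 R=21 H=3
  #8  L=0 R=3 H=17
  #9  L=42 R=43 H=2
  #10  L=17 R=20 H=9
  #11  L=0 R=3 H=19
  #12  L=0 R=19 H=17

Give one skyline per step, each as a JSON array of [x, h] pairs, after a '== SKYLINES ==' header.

== SKYLINES ==
[[13,5],[17,0]]
[[12,2],[13,5],[17,2],[19,0]]
[[12,2],[13,5],[17,19],[19,0]]
[[12,2],[13,5],[17,19],[19,0],[47,4],[50,0]]
[[12,2],[13,5],[17,19],[19,0],[42,19],[49,4],[50,0]]
[[12,2],[13,14],[17,19],[19,0],[42,19],[49,4],[50,0]]
[[12,2],[13,14],[17,19],[19,0],[20,3],[21,0],[42,19],[49,4],[50,0]]
[[0,17],[3,0],[12,2],[13,14],[17,19],[19,0],[20,3],[21,0],[42,19],[49,4],[50,0]]
[[0,17],[3,0],[12,2],[13,14],[17,19],[19,0],[20,3],[21,0],[42,19],[49,4],[50,0]]
[[0,17],[3,0],[12,2],[13,14],[17,19],[19,9],[20,3],[21,0],[42,19],[49,4],[50,0]]
[[0,19],[3,0],[12,2],[13,14],[17,19],[19,9],[20,3],[21,0],[42,19],[49,4],[50,0]]
[[0,19],[3,17],[17,19],[19,9],[20,3],[21,0],[42,19],[49,4],[50,0]]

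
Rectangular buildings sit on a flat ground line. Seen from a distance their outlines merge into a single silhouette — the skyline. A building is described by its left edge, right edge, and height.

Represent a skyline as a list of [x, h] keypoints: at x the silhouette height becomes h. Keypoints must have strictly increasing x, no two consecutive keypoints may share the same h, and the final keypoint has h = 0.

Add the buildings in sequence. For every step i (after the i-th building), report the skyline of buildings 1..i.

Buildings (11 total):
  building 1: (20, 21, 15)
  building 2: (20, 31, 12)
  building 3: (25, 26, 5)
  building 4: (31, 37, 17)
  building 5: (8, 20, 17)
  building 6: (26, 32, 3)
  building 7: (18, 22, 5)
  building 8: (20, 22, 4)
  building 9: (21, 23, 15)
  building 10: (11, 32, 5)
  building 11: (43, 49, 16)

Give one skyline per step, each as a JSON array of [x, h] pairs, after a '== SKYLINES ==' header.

== SKYLINES ==
[[20,15],[21,0]]
[[20,15],[21,12],[31,0]]
[[20,15],[21,12],[31,0]]
[[20,15],[21,12],[31,17],[37,0]]
[[8,17],[20,15],[21,12],[31,17],[37,0]]
[[8,17],[20,15],[21,12],[31,17],[37,0]]
[[8,17],[20,15],[21,12],[31,17],[37,0]]
[[8,17],[20,15],[21,12],[31,17],[37,0]]
[[8,17],[20,15],[23,12],[31,17],[37,0]]
[[8,17],[20,15],[23,12],[31,17],[37,0]]
[[8,17],[20,15],[23,12],[31,17],[37,0],[43,16],[49,0]]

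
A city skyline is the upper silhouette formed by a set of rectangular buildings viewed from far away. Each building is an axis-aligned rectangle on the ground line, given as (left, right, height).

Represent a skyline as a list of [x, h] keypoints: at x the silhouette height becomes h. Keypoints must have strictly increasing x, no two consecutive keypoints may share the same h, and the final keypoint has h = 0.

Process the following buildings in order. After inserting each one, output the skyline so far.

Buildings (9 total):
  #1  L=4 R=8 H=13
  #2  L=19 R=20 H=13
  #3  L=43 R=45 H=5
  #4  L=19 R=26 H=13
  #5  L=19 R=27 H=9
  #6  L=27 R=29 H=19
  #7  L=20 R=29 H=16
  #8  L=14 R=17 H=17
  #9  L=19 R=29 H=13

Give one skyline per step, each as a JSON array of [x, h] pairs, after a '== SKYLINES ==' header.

== SKYLINES ==
[[4,13],[8,0]]
[[4,13],[8,0],[19,13],[20,0]]
[[4,13],[8,0],[19,13],[20,0],[43,5],[45,0]]
[[4,13],[8,0],[19,13],[26,0],[43,5],[45,0]]
[[4,13],[8,0],[19,13],[26,9],[27,0],[43,5],[45,0]]
[[4,13],[8,0],[19,13],[26,9],[27,19],[29,0],[43,5],[45,0]]
[[4,13],[8,0],[19,13],[20,16],[27,19],[29,0],[43,5],[45,0]]
[[4,13],[8,0],[14,17],[17,0],[19,13],[20,16],[27,19],[29,0],[43,5],[45,0]]
[[4,13],[8,0],[14,17],[17,0],[19,13],[20,16],[27,19],[29,0],[43,5],[45,0]]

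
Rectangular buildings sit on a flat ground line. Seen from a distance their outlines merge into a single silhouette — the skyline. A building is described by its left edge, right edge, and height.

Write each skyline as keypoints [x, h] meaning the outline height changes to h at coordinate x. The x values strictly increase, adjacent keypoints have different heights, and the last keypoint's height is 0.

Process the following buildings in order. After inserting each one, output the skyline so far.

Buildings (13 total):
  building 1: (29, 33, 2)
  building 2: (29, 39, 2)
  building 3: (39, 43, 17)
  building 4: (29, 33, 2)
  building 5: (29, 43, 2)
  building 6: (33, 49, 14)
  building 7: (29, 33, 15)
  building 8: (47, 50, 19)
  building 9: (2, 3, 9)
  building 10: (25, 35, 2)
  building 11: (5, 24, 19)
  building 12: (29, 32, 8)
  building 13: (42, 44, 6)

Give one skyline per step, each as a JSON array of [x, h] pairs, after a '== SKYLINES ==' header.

== SKYLINES ==
[[29,2],[33,0]]
[[29,2],[39,0]]
[[29,2],[39,17],[43,0]]
[[29,2],[39,17],[43,0]]
[[29,2],[39,17],[43,0]]
[[29,2],[33,14],[39,17],[43,14],[49,0]]
[[29,15],[33,14],[39,17],[43,14],[49,0]]
[[29,15],[33,14],[39,17],[43,14],[47,19],[50,0]]
[[2,9],[3,0],[29,15],[33,14],[39,17],[43,14],[47,19],[50,0]]
[[2,9],[3,0],[25,2],[29,15],[33,14],[39,17],[43,14],[47,19],[50,0]]
[[2,9],[3,0],[5,19],[24,0],[25,2],[29,15],[33,14],[39,17],[43,14],[47,19],[50,0]]
[[2,9],[3,0],[5,19],[24,0],[25,2],[29,15],[33,14],[39,17],[43,14],[47,19],[50,0]]
[[2,9],[3,0],[5,19],[24,0],[25,2],[29,15],[33,14],[39,17],[43,14],[47,19],[50,0]]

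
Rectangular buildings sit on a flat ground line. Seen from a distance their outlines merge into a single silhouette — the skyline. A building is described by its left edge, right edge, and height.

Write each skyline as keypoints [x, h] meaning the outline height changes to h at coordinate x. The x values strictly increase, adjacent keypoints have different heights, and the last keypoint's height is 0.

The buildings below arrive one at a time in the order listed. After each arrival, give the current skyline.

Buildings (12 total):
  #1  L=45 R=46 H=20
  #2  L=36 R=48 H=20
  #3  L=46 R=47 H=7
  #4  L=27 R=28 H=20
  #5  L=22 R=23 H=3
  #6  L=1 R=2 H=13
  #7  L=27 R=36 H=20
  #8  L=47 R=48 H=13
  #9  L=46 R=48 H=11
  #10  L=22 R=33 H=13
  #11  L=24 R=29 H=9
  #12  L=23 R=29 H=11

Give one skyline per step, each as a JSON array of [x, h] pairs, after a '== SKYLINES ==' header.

== SKYLINES ==
[[45,20],[46,0]]
[[36,20],[48,0]]
[[36,20],[48,0]]
[[27,20],[28,0],[36,20],[48,0]]
[[22,3],[23,0],[27,20],[28,0],[36,20],[48,0]]
[[1,13],[2,0],[22,3],[23,0],[27,20],[28,0],[36,20],[48,0]]
[[1,13],[2,0],[22,3],[23,0],[27,20],[48,0]]
[[1,13],[2,0],[22,3],[23,0],[27,20],[48,0]]
[[1,13],[2,0],[22,3],[23,0],[27,20],[48,0]]
[[1,13],[2,0],[22,13],[27,20],[48,0]]
[[1,13],[2,0],[22,13],[27,20],[48,0]]
[[1,13],[2,0],[22,13],[27,20],[48,0]]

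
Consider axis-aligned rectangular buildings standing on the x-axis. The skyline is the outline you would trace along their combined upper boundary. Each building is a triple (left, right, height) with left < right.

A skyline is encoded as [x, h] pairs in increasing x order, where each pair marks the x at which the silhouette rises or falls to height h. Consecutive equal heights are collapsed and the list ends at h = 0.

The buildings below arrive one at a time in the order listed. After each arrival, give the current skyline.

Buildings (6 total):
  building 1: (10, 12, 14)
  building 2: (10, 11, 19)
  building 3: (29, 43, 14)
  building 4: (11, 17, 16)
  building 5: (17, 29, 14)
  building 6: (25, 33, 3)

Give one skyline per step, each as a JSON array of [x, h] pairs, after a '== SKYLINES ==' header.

== SKYLINES ==
[[10,14],[12,0]]
[[10,19],[11,14],[12,0]]
[[10,19],[11,14],[12,0],[29,14],[43,0]]
[[10,19],[11,16],[17,0],[29,14],[43,0]]
[[10,19],[11,16],[17,14],[43,0]]
[[10,19],[11,16],[17,14],[43,0]]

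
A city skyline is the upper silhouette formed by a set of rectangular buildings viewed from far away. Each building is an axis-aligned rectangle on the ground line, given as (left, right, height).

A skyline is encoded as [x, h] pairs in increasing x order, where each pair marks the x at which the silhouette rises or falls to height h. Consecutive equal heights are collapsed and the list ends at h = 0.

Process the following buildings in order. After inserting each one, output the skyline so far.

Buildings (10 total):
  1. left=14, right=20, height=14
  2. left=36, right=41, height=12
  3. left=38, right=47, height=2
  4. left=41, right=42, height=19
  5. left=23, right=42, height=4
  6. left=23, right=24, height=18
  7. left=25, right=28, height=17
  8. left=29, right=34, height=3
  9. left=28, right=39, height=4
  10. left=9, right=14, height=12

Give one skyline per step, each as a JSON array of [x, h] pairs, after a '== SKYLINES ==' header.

== SKYLINES ==
[[14,14],[20,0]]
[[14,14],[20,0],[36,12],[41,0]]
[[14,14],[20,0],[36,12],[41,2],[47,0]]
[[14,14],[20,0],[36,12],[41,19],[42,2],[47,0]]
[[14,14],[20,0],[23,4],[36,12],[41,19],[42,2],[47,0]]
[[14,14],[20,0],[23,18],[24,4],[36,12],[41,19],[42,2],[47,0]]
[[14,14],[20,0],[23,18],[24,4],[25,17],[28,4],[36,12],[41,19],[42,2],[47,0]]
[[14,14],[20,0],[23,18],[24,4],[25,17],[28,4],[36,12],[41,19],[42,2],[47,0]]
[[14,14],[20,0],[23,18],[24,4],[25,17],[28,4],[36,12],[41,19],[42,2],[47,0]]
[[9,12],[14,14],[20,0],[23,18],[24,4],[25,17],[28,4],[36,12],[41,19],[42,2],[47,0]]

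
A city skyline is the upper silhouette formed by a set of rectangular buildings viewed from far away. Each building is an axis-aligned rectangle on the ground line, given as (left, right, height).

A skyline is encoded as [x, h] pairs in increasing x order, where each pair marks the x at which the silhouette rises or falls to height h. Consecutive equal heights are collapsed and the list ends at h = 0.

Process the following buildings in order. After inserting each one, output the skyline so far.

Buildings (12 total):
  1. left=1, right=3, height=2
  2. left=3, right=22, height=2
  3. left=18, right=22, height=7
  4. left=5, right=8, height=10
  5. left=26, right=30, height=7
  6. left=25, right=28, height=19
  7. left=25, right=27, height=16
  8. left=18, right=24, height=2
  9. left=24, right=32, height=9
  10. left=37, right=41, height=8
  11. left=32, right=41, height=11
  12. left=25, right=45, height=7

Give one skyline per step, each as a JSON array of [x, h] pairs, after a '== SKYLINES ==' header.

== SKYLINES ==
[[1,2],[3,0]]
[[1,2],[22,0]]
[[1,2],[18,7],[22,0]]
[[1,2],[5,10],[8,2],[18,7],[22,0]]
[[1,2],[5,10],[8,2],[18,7],[22,0],[26,7],[30,0]]
[[1,2],[5,10],[8,2],[18,7],[22,0],[25,19],[28,7],[30,0]]
[[1,2],[5,10],[8,2],[18,7],[22,0],[25,19],[28,7],[30,0]]
[[1,2],[5,10],[8,2],[18,7],[22,2],[24,0],[25,19],[28,7],[30,0]]
[[1,2],[5,10],[8,2],[18,7],[22,2],[24,9],[25,19],[28,9],[32,0]]
[[1,2],[5,10],[8,2],[18,7],[22,2],[24,9],[25,19],[28,9],[32,0],[37,8],[41,0]]
[[1,2],[5,10],[8,2],[18,7],[22,2],[24,9],[25,19],[28,9],[32,11],[41,0]]
[[1,2],[5,10],[8,2],[18,7],[22,2],[24,9],[25,19],[28,9],[32,11],[41,7],[45,0]]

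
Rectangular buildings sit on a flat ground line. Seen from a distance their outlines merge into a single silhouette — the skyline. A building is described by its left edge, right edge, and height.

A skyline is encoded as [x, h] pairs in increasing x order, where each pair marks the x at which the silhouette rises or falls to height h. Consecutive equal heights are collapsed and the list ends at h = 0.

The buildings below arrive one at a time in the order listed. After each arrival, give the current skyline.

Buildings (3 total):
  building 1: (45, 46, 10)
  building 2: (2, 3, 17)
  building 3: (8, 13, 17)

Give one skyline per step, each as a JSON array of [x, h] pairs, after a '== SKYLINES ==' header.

== SKYLINES ==
[[45,10],[46,0]]
[[2,17],[3,0],[45,10],[46,0]]
[[2,17],[3,0],[8,17],[13,0],[45,10],[46,0]]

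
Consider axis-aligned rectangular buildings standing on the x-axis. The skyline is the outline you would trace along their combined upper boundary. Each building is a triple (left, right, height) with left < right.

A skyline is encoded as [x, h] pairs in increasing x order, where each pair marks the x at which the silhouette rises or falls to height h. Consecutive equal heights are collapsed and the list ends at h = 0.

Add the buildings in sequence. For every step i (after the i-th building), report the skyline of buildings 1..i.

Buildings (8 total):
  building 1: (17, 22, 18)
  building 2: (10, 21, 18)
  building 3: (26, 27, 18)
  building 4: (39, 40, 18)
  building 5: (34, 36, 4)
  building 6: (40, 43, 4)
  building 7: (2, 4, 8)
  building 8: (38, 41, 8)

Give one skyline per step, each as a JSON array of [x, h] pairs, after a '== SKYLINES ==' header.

== SKYLINES ==
[[17,18],[22,0]]
[[10,18],[22,0]]
[[10,18],[22,0],[26,18],[27,0]]
[[10,18],[22,0],[26,18],[27,0],[39,18],[40,0]]
[[10,18],[22,0],[26,18],[27,0],[34,4],[36,0],[39,18],[40,0]]
[[10,18],[22,0],[26,18],[27,0],[34,4],[36,0],[39,18],[40,4],[43,0]]
[[2,8],[4,0],[10,18],[22,0],[26,18],[27,0],[34,4],[36,0],[39,18],[40,4],[43,0]]
[[2,8],[4,0],[10,18],[22,0],[26,18],[27,0],[34,4],[36,0],[38,8],[39,18],[40,8],[41,4],[43,0]]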